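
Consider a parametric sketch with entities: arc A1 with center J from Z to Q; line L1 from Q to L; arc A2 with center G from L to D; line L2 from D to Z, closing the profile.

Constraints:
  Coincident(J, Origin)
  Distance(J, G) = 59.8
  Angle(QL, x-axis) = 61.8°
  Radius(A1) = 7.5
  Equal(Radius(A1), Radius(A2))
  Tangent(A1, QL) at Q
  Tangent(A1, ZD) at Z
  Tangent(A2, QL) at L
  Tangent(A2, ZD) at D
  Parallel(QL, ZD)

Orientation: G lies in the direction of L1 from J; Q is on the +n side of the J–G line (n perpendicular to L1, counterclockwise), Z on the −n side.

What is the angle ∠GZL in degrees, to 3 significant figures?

6.93°

The slot axis is L1's direction at 61.8°, so u = (cos 61.8°, sin 61.8°) = (0.473, 0.881) and n = (−sin 61.8°, cos 61.8°) = (-0.881, 0.473). J is at the origin and G lies 59.8 along u from J, so G = 59.8·u = (28.3, 52.7). Tangency of A1 to both parallel lines with radius 7.5 puts Q and Z at J ± 7.5·n: Q = (-6.61, 3.54), Z = (6.61, -3.54). Equal radii place L and D the same way about G: L = G + 7.5·n = (21.6, 56.2), D = G − 7.5·n = (34.9, 49.2). Then cos ∠GZL = ZG·ZL / (|ZG||ZL|), giving 6.93°.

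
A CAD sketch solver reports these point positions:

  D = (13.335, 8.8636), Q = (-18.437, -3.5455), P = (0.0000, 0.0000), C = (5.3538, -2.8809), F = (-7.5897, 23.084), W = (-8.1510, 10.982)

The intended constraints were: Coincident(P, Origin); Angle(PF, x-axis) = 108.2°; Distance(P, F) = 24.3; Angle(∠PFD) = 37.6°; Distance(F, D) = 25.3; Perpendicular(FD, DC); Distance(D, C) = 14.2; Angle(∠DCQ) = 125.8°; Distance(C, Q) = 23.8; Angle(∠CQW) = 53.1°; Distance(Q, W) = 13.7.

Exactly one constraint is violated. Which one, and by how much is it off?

Distance(Q, W) = 13.7 — off by 4.10.

P = (0.00, 0.00) ✓; PF at 108.2° ✓; |PF| = 24.30 ✓; ∠PFD = 37.60° ✓; |FD| = 25.30 ✓; ∠(FD, DC) = 90.00° ✓; |DC| = 14.20 ✓; ∠DCQ = 125.8° ✓; |CQ| = 23.80 ✓; ∠CQW = 53.10° ✓; |QW| = 17.80 ✗.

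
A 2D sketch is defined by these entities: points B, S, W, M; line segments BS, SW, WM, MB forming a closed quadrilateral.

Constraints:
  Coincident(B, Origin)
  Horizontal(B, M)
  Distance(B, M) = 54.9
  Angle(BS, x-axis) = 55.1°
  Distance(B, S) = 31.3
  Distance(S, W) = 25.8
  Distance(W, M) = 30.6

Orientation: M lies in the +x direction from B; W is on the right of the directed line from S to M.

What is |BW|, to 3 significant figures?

24.3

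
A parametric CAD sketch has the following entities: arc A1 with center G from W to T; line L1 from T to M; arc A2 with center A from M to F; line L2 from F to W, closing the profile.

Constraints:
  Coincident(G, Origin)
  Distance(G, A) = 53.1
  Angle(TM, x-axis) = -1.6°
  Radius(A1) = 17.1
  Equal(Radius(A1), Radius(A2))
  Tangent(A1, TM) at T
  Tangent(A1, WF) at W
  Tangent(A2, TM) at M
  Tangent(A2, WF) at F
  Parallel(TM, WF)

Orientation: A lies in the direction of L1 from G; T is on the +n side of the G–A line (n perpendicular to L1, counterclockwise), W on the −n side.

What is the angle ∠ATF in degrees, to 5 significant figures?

14.934°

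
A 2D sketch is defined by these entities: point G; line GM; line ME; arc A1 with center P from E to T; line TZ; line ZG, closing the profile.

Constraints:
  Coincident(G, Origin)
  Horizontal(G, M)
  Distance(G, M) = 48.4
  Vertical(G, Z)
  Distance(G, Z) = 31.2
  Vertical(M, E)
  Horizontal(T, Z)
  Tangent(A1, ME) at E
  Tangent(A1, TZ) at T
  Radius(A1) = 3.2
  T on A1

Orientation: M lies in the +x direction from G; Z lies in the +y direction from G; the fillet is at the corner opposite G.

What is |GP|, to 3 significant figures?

53.2

GZ is vertical with |GZ| = 31.2 and Z on the +y side, so Z = (0.00, 31.2). The virtual corner opposite G is at (48.4, 31.2). Tangency of A1 to ME means the radius PE is perpendicular to ME and since A1 is tangent to TZ there, PT ⟂ TZ, with radius 3.2, so the center P sits 3.2 in from both sides at P = (45.2, 28.0). Then |GP| = |P − G| = 53.2.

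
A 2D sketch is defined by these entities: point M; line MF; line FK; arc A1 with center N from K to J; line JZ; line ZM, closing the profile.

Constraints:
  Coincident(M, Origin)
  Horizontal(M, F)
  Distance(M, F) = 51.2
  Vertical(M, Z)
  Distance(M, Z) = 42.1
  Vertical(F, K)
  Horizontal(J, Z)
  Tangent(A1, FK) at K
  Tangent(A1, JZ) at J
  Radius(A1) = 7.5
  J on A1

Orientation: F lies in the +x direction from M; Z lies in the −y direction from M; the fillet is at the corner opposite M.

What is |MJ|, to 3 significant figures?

60.7

M is at the origin; M and F share the same y with |MF| = 51.2 and F on the +x side, so F = (51.2, 0.00). MZ is vertical with |MZ| = 42.1 and Z on the −y side, so Z = (0.00, -42.1). The virtual corner opposite M is at (51.2, -42.1). Since A1 is tangent to FK there, NK ⟂ FK and A1 meets JZ tangentially, so NJ is at right angles to JZ, with radius 7.5, so the center N sits 7.5 in from both sides at N = (43.7, -34.6). That places the tangent points at K = (51.2, -34.6) on FK and J = (43.7, -42.1) on JZ. Then |MJ| = |J − M| = 60.7.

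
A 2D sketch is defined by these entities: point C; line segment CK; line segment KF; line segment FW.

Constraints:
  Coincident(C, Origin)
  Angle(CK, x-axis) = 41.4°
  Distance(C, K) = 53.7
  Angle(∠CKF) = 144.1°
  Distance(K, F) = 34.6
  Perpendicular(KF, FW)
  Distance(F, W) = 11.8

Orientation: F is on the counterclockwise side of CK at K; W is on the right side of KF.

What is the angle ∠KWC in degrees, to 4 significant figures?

10.17°

∠CKF = 144.1°, so KF runs at 41.4° + (180° − 144.1°) = 77.30° from the x-axis; with |KF| = 34.6, F = K + 34.6·(cos 77.30°, sin 77.30°) = (47.89, 69.27). KF is perpendicular to FW; with |FW| = 11.8 on the right of KF, W = F + 11.8·(0.9755, -0.2198) = (59.40, 66.67). Then cos ∠KWC = WK·WC / (|WK||WC|), giving 10.17°.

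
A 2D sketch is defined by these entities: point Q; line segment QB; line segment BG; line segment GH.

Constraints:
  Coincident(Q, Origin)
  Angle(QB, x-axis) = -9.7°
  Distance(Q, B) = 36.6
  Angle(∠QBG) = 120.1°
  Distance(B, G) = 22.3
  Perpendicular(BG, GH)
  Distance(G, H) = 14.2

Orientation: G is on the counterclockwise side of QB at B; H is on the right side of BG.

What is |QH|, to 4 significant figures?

61.29

Q is at the origin; QB runs at -9.7° with length 36.6, so B = 36.6·(cos -9.7°, sin -9.7°) = (36.08, -6.167). ∠QBG = 120.1°, so BG runs at -9.7° + (180° − 120.1°) = 50.20° from the x-axis; with |BG| = 22.3, G = B + 22.3·(cos 50.20°, sin 50.20°) = (50.35, 10.97). BG ⟂ GH; with |GH| = 14.2 on the right of BG, H = G + 14.2·(0.7683, -0.6401) = (61.26, 1.876). Then |QH| = |H − Q| = 61.29.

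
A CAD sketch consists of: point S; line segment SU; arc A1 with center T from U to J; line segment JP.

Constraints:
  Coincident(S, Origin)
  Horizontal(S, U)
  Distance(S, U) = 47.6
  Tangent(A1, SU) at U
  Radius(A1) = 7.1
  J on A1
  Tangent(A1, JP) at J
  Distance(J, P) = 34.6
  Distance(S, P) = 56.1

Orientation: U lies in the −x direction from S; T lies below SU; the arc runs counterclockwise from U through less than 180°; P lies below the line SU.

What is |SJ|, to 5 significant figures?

54.901

Checks: |TJ| = 7.100 ✓; ∠(TJ, JP) = 90.00° ✓; |JP| = 34.60 ✓; |SP| = 56.10 ✓.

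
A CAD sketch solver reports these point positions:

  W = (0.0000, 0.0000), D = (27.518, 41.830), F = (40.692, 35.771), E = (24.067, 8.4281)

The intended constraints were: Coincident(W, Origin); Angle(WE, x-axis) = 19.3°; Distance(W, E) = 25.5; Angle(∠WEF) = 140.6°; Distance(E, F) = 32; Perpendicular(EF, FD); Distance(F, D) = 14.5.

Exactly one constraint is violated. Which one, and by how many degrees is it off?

Perpendicular(EF, FD) — off by 6.60°.

W = (0.00, 0.00) ✓; WE at 19.30° ✓; |WE| = 25.50 ✓; ∠WEF = 140.6° ✓; |EF| = 32.00 ✓; ∠(EF, FD) = 96.60° ✗; |FD| = 14.50 ✓.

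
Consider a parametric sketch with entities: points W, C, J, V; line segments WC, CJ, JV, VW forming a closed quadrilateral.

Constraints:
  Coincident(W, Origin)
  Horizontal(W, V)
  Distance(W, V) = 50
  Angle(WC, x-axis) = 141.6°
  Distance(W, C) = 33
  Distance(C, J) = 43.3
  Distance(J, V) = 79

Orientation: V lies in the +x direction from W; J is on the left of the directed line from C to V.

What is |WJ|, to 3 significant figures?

57.9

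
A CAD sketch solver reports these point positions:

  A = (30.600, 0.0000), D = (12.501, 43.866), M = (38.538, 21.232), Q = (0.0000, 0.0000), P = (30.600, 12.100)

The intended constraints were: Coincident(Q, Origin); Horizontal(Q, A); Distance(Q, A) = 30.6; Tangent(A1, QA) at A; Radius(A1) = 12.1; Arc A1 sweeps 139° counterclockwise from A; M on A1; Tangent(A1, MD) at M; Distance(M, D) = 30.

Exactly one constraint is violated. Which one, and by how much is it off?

Distance(M, D) = 30 — off by 4.50.

Q = (0.00, 0.00) ✓; Q.y = 0.00, A.y = 0.00 ✓; |QA| = 30.60 ✓; ∠(PA, AQ) = 90.00° ✓; |PA| = 12.10 ✓; bearing(P→M) − bearing(P→A) = 139.0° ✓; |PM| = 12.10 ✓; ∠(PM, MD) = 90.00° ✓; |MD| = 34.50 ✗.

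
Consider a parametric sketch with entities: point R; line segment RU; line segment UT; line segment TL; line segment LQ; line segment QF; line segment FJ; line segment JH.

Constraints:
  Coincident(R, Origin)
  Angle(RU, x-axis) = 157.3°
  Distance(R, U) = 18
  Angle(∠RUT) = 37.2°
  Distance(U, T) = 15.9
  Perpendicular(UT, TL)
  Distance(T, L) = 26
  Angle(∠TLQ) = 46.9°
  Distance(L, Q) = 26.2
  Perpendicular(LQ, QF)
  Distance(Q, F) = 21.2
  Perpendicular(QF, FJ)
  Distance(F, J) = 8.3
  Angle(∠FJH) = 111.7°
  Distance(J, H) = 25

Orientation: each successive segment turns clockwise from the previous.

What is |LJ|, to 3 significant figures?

27.7

R is at the origin; RU runs at 157.3° with length 18.0, so U = (-16.6, 6.95). ∠RUT = 37.2° gives UT at 14.5° from the x-axis; with |UT| = 15.9, T = (-1.21, 10.9). UT is perpendicular to TL, so TL runs at -75.5°; with |TL| = 26.0, L = (5.30, -14.2). ∠TLQ = 46.9° gives LQ at 151° from the x-axis; with |LQ| = 26.2, Q = (-17.7, -1.70). The perpendicularity gives QF at right angles to LQ, so QF runs at 61.4°; with |QF| = 21.2, F = (-7.56, 16.9). QF is perpendicular to FJ, so FJ runs at -28.6°; with |FJ| = 8.3, J = (-0.270, 12.9). Then |LJ| = |J − L| = 27.7.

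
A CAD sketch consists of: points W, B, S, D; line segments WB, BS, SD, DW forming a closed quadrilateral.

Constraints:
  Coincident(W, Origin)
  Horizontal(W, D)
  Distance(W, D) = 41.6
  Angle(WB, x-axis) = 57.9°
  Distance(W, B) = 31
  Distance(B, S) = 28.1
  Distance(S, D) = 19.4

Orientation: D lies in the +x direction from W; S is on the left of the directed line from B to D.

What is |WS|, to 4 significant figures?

47.76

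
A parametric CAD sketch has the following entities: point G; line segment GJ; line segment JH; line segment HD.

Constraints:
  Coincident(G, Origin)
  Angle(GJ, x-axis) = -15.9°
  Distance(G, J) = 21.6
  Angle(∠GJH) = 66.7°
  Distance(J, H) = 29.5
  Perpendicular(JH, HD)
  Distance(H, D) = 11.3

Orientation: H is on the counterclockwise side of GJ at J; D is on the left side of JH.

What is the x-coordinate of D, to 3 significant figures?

5.77

G is at the origin; GJ runs at -15.9° with length 21.6, so J = 21.6·(cos -15.9°, sin -15.9°) = (20.8, -5.92). ∠GJH = 66.7°, so JH runs at -15.9° + (180° − 66.7°) = 97.4° from the x-axis; with |JH| = 29.5, H = J + 29.5·(cos 97.4°, sin 97.4°) = (17.0, 23.3). JH ⟂ HD; with |HD| = 11.3 on the left of JH, D = H + 11.3·(-0.992, -0.129) = (5.77, 21.9). So D.x = 5.77.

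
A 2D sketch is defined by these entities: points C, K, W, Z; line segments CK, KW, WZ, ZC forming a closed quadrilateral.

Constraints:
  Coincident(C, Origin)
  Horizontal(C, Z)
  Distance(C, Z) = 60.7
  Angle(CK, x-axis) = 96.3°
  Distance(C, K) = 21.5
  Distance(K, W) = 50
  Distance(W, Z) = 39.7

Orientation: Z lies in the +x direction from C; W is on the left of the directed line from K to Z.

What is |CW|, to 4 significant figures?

58.20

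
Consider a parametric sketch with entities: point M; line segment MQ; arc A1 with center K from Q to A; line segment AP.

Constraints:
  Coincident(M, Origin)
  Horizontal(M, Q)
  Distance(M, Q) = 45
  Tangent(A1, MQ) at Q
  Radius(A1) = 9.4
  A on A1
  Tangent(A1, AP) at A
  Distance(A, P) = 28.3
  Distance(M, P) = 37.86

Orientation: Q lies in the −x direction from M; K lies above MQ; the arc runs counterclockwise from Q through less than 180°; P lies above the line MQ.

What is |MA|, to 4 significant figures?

37.06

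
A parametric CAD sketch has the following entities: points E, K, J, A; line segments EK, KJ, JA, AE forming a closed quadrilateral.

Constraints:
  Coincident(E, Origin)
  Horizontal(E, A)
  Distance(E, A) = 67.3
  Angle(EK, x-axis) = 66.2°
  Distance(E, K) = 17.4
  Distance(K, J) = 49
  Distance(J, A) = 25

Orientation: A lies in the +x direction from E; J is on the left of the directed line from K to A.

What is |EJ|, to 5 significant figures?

59.862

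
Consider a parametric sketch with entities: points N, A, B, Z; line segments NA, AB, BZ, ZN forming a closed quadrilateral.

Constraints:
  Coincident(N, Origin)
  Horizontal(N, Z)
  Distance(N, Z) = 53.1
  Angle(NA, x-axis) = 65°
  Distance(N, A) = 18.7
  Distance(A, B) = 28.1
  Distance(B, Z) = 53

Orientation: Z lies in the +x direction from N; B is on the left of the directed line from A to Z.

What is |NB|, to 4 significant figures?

46.79

Checks: |AB| = 28.10 ✓; |BZ| = 53.00 ✓.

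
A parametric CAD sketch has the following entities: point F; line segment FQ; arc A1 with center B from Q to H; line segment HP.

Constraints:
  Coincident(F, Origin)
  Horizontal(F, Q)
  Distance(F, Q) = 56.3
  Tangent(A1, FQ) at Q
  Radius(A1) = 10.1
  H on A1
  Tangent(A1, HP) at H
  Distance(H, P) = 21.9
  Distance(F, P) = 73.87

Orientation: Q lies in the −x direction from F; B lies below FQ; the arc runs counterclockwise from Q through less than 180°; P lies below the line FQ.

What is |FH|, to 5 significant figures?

67.147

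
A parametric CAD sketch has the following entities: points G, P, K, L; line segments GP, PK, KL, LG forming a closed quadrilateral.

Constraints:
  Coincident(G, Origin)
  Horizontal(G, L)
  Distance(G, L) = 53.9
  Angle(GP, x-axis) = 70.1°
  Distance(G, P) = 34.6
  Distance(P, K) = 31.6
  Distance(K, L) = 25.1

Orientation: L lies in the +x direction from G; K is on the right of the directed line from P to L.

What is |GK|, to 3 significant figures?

30.3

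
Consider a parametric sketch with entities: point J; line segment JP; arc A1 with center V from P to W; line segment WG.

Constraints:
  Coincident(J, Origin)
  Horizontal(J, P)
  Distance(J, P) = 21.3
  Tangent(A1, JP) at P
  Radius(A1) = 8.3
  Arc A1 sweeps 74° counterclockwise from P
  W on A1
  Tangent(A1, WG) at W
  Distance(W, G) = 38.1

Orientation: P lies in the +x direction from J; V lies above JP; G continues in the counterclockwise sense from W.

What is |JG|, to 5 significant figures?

58.312

On A1, P sits at bearing -90° from V; a 74° counterclockwise sweep puts W at bearing -16°, so W = V + 8.3·(cos -16°, sin -16°) = (29.278, 6.0122). Since A1 is tangent to WG there, VW ⟂ WG, so WG runs along (−sin -16°, cos -16°); with |WG| = 38.1, G = (39.780, 42.636). Then |JG| = |G − J| = 58.312.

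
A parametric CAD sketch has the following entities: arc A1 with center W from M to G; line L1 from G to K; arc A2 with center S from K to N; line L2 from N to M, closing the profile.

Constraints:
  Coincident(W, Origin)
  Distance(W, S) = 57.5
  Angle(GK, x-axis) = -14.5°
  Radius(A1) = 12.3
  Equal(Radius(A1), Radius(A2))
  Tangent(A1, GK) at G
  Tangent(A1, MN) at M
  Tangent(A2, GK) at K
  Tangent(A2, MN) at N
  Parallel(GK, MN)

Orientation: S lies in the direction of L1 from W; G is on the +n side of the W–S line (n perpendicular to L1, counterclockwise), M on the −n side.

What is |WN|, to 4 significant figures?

58.80

Tangency of A1 to both parallel lines with radius 12.3 puts G and M at W ± 12.3·n: G = (3.080, 11.91), M = (-3.080, -11.91). Equal radii place K and N the same way about S: K = S + 12.3·n = (58.75, -2.489), N = S − 12.3·n = (52.59, -26.31). Then |WN| = |N − W| = 58.80.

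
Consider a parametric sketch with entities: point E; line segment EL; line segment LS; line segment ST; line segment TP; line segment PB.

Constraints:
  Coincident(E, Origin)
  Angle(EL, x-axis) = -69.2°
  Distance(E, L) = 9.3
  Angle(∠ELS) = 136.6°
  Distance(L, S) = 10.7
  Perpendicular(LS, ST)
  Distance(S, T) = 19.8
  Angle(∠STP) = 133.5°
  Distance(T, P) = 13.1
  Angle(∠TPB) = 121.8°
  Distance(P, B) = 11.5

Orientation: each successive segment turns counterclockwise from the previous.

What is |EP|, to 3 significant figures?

23.8

LS ⟂ ST, so ST runs at 64.2°; with |ST| = 19.8, T = (21.6, 4.48). ∠STP = 133.5° gives TP at 111° from the x-axis; with |TP| = 13.1, P = (16.9, 16.7). Then |EP| = |P − E| = 23.8.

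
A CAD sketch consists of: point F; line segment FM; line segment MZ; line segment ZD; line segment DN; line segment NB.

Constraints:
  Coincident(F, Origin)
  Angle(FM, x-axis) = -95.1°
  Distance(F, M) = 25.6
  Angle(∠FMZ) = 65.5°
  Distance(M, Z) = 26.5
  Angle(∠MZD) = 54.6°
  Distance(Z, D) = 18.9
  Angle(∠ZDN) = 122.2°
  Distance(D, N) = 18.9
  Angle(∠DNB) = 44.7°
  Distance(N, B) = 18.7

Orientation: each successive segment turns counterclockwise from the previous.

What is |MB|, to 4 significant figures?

10.86

F is at the origin; FM runs at -95.1° with length 25.6, so M = (-2.276, -25.50). ∠FMZ = 65.5° gives MZ at 19.40° from the x-axis; with |MZ| = 26.5, Z = (22.72, -16.70). ∠MZD = 54.6° gives ZD at 144.8° from the x-axis; with |ZD| = 18.9, D = (7.276, -5.802). ∠ZDN = 122.2° gives DN at -157.4° from the x-axis; with |DN| = 18.9, N = (-10.17, -13.06). ∠DNB = 44.7° gives NB at -22.10° from the x-axis; with |NB| = 18.7, B = (7.153, -20.10). Then |MB| = |B − M| = 10.86.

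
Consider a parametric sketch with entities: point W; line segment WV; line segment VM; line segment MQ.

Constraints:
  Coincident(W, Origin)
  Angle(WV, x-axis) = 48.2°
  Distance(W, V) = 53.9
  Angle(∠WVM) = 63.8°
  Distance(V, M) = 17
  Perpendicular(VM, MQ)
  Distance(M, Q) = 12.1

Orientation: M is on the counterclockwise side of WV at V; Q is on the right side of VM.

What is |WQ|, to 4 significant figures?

60.84

W is at the origin; WV runs at 48.2° with length 53.9, so V = 53.9·(cos 48.2°, sin 48.2°) = (35.93, 40.18). ∠WVM = 63.8°, so VM runs at 48.2° + (180° − 63.8°) = 164.4° from the x-axis; with |VM| = 17.0, M = V + 17.0·(cos 164.4°, sin 164.4°) = (19.55, 44.75). VM ⟂ MQ; with |MQ| = 12.1 on the right of VM, Q = M + 12.1·(0.2689, 0.9632) = (22.81, 56.41). Then |WQ| = |Q − W| = 60.84.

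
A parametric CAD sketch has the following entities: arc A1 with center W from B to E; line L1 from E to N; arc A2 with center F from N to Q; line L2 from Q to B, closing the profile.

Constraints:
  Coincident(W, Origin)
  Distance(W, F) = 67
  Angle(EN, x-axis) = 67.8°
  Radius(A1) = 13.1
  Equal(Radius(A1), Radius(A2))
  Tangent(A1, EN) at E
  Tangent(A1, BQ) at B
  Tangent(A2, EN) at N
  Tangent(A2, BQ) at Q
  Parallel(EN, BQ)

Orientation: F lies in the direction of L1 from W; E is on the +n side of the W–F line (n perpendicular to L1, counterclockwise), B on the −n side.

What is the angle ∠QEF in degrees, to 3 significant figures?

10.3°

Tangency of A1 to both parallel lines with radius 13.1 puts E and B at W ± 13.1·n: E = (-12.1, 4.95), B = (12.1, -4.95). Equal radii place N and Q the same way about F: N = F + 13.1·n = (13.2, 67.0), Q = F − 13.1·n = (37.4, 57.1). Then cos ∠QEF = EQ·EF / (|EQ||EF|), giving 10.3°.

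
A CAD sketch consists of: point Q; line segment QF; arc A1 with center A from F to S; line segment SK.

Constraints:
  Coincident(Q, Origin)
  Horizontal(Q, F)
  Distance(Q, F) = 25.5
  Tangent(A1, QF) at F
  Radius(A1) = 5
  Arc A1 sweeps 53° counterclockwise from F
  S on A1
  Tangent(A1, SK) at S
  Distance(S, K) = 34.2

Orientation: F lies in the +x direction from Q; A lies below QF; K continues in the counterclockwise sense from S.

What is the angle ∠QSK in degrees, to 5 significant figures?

58.289°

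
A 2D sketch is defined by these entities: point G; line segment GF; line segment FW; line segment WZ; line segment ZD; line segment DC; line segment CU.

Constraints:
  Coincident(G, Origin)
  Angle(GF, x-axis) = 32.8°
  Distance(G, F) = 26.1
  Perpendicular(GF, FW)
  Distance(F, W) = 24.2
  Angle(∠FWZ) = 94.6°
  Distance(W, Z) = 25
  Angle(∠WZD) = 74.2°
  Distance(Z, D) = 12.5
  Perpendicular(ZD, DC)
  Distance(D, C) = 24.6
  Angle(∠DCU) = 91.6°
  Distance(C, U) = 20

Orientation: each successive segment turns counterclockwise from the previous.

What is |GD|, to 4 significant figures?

14.40

∠FWZ = 94.6° gives WZ at -151.8° from the x-axis; with |WZ| = 25.0, Z = (-13.20, 22.67). ∠WZD = 74.2° gives ZD at -46.00° from the x-axis; with |ZD| = 12.5, D = (-4.520, 13.67). Then |GD| = |D − G| = 14.40.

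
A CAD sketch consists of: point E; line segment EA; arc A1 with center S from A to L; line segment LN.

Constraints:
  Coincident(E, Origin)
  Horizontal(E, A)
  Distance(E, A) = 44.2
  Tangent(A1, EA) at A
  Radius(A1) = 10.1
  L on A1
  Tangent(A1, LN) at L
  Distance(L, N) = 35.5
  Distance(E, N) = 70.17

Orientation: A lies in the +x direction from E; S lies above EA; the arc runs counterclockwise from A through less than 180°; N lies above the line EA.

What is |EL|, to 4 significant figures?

55.29

Checks: |SL| = 10.10 ✓; ∠(SL, LN) = 90.00° ✓; |LN| = 35.50 ✓; |EN| = 70.17 ✓.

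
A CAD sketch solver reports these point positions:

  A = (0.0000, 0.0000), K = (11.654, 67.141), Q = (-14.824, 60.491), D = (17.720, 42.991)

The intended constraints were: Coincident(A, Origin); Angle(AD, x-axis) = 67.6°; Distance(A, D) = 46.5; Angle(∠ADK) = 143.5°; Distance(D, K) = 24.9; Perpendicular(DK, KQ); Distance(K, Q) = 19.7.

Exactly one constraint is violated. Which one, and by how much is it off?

Distance(K, Q) = 19.7 — off by 7.60.

A = (0.00, 0.00) ✓; AD at 67.60° ✓; |AD| = 46.50 ✓; ∠ADK = 143.5° ✓; |DK| = 24.90 ✓; ∠(DK, KQ) = 90.00° ✓; |KQ| = 27.30 ✗.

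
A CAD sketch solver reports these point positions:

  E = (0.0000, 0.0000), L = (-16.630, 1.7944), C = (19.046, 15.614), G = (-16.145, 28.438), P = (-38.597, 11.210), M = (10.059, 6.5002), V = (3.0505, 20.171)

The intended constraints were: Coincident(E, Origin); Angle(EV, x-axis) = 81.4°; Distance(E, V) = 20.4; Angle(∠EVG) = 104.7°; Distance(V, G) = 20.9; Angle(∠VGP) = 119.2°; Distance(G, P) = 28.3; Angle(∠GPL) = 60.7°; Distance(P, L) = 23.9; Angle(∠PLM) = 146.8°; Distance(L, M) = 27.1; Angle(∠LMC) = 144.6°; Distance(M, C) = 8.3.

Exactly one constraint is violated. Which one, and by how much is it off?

Distance(M, C) = 8.3 — off by 4.50.

E = (0.00, 0.00) ✓; EV at 81.40° ✓; |EV| = 20.40 ✓; ∠EVG = 104.7° ✓; |VG| = 20.90 ✓; ∠VGP = 119.2° ✓; |GP| = 28.30 ✓; ∠GPL = 60.70° ✓; |PL| = 23.90 ✓; ∠PLM = 146.8° ✓; |LM| = 27.10 ✓; ∠LMC = 144.6° ✓; |MC| = 12.80 ✗.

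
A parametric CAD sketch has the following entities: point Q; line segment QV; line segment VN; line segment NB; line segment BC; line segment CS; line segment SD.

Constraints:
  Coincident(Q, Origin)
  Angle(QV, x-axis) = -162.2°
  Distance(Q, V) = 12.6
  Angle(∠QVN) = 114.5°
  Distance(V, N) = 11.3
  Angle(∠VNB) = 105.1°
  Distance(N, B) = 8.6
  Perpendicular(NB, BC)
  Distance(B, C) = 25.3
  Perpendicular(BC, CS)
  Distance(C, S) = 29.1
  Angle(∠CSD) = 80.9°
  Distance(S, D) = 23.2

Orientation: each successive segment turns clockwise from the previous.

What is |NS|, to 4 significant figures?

32.56

The perpendicularity gives BC at right angles to NB, so BC runs at -32.60°; with |BC| = 25.3, C = (6.346, -1.880). BC ⟂ CS, so CS runs at -122.6°; with |CS| = 29.1, S = (-9.333, -26.40). Then |NS| = |S − N| = 32.56.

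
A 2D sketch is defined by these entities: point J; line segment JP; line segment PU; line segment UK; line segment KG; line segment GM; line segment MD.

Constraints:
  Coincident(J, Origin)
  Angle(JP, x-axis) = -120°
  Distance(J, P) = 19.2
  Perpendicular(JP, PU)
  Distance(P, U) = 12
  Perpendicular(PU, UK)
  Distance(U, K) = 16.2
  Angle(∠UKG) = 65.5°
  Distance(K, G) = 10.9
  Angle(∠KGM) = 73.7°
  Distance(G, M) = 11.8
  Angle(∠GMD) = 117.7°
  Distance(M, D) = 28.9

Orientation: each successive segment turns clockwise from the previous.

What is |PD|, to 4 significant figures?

39.06

J is at the origin; JP runs at -120.0° with length 19.2, so P = (-9.600, -16.63). JP is perpendicular to PU, so PU runs at 150.0°; with |PU| = 12.0, U = (-19.99, -10.63). The perpendicularity gives UK at right angles to PU, so UK runs at 60.00°; with |UK| = 16.2, K = (-11.89, 3.402). ∠UKG = 65.5° gives KG at -54.50° from the x-axis; with |KG| = 10.9, G = (-5.563, -5.472). ∠KGM = 73.7° gives GM at -160.8° from the x-axis; with |GM| = 11.8, M = (-16.71, -9.353). ∠GMD = 117.7° gives MD at 136.9° from the x-axis; with |MD| = 28.9, D = (-37.81, 10.39). Then |PD| = |D − P| = 39.06.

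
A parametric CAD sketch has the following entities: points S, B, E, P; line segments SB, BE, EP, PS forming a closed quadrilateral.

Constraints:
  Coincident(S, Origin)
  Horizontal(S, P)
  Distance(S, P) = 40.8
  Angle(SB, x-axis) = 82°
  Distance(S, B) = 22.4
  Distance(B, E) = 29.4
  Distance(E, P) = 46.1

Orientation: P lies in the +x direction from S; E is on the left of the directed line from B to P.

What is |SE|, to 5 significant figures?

49.152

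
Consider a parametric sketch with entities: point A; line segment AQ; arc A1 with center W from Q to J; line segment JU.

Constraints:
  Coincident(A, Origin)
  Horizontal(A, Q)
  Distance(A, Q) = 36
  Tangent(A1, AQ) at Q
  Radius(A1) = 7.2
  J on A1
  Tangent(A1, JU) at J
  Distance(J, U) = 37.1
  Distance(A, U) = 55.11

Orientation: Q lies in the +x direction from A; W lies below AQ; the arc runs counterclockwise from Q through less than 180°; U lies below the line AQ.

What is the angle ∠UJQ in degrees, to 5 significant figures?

132.46°

A is at the origin; AQ is horizontal with |AQ| = 36.0 and Q on the +x side, so Q = (36.000, 0.0000). A1 meets AQ tangentially, so WQ is at right angles to AQ, so W = Q + (0, -7.2) = (36.000, -7.2000). Since WJ ⟂ JU (tangency), |WU| = √(7.2² + 37.1²) = 37.792 regardless of where J sits on A1. So U lies on both circle(A, 55.11) and circle(W, 37.792); the below-AQ intersection is U = (32.107, -44.791). J is the foot of the tangent from U: J = (28.828, -7.8363).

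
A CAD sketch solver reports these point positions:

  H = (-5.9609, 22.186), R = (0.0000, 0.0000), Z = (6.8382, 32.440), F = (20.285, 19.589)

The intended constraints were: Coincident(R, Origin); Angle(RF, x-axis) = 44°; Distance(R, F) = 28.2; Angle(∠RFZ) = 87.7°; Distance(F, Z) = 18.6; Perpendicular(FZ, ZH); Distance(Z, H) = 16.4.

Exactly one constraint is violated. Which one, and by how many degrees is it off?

Perpendicular(FZ, ZH) — off by 7.60°.

R = (0.00, 0.00) ✓; RF at 44.00° ✓; |RF| = 28.20 ✓; ∠RFZ = 87.70° ✓; |FZ| = 18.60 ✓; ∠(FZ, ZH) = 82.40° ✗; |ZH| = 16.40 ✓.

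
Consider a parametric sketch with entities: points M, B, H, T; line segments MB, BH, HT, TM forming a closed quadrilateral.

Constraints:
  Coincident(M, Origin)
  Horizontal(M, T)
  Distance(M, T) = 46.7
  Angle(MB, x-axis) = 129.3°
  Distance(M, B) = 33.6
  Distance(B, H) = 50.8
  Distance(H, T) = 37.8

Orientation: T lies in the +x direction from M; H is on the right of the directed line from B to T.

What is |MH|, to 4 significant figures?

17.20

Checks: M.y = 0.00, T.y = 0.00 ✓; |BH| = 50.80 ✓; |HT| = 37.80 ✓.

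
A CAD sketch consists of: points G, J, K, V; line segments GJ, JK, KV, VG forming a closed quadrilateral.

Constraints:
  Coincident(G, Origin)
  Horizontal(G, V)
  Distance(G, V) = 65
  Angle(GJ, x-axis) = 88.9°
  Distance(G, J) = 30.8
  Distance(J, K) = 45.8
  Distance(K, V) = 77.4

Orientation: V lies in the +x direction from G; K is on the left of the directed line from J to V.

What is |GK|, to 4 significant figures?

73.18

Checks: |JK| = 45.80 ✓; |KV| = 77.40 ✓.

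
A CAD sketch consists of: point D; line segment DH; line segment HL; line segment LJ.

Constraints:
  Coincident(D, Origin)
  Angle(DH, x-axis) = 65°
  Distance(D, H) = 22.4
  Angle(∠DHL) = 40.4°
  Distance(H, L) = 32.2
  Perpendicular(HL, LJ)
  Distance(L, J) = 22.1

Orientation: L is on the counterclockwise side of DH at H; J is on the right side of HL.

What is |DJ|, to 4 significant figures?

39.62

D is at the origin; DH runs at 65.0° with length 22.4, so H = 22.4·(cos 65.0°, sin 65.0°) = (9.467, 20.30). ∠DHL = 40.4°, so HL runs at 65.0° + (180° − 40.4°) = 204.6° from the x-axis; with |HL| = 32.2, L = H + 32.2·(cos 204.6°, sin 204.6°) = (-19.81, 6.897). The perpendicularity gives LJ at right angles to HL; with |LJ| = 22.1 on the right of HL, J = L + 22.1·(-0.4163, 0.9092) = (-29.01, 26.99). Then |DJ| = |J − D| = 39.62.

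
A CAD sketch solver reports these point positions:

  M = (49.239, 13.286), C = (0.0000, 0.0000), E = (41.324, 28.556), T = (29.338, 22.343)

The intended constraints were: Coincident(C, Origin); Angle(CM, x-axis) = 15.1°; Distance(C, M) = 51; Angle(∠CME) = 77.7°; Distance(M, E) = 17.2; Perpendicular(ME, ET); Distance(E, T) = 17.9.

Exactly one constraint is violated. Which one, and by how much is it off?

Distance(E, T) = 17.9 — off by 4.40.

C = (0.00, 0.00) ✓; CM at 15.10° ✓; |CM| = 51.00 ✓; ∠CME = 77.70° ✓; |ME| = 17.20 ✓; ∠(ME, ET) = 90.00° ✓; |ET| = 13.50 ✗.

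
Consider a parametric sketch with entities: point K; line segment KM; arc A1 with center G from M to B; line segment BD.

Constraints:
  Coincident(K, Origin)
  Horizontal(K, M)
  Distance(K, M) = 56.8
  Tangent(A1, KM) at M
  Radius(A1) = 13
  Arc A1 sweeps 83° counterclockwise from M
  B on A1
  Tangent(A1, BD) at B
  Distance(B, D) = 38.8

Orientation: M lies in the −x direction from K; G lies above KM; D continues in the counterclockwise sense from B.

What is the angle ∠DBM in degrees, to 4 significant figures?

138.5°

K is at the origin; K and M share the same y with |KM| = 56.8 and M on the −x side, so M = (-56.80, 0.000). The tangent condition forces GM to be normal to KM, so G = M + (0, 13) = (-56.80, 13.00). On A1, M sits at bearing -90° from G; an 83° counterclockwise sweep puts B at bearing -7°, so B = G + 13.0·(cos -7°, sin -7°) = (-43.90, 11.42). Tangency of A1 to BD means the radius GB is perpendicular to BD, so BD runs along (−sin -7°, cos -7°); with |BD| = 38.8, D = (-39.17, 49.93). Then cos ∠DBM = BD·BM / (|BD||BM|), giving 138.5°.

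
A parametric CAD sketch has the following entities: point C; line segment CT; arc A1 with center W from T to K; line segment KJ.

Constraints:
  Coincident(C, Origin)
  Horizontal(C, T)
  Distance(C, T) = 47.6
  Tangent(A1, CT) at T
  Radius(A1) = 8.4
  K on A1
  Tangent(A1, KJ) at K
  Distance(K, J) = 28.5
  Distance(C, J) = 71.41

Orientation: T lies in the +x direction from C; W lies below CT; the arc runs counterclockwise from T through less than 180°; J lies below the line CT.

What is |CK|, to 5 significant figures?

44.366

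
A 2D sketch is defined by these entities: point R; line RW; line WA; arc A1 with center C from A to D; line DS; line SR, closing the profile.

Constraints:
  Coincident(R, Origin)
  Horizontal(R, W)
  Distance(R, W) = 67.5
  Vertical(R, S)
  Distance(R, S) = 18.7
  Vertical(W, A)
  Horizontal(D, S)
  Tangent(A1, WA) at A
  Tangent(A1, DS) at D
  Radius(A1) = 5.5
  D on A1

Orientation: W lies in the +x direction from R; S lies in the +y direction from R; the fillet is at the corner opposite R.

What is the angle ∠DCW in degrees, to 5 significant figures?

157.38°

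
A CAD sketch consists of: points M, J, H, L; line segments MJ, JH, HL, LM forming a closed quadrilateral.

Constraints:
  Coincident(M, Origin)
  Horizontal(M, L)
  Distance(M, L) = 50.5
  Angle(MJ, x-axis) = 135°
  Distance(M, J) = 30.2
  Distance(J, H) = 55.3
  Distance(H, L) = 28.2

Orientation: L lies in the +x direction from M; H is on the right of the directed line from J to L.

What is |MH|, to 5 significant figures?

26.167

Checks: M.y = 0.00, L.y = 0.00 ✓; |JH| = 55.30 ✓; |HL| = 28.20 ✓.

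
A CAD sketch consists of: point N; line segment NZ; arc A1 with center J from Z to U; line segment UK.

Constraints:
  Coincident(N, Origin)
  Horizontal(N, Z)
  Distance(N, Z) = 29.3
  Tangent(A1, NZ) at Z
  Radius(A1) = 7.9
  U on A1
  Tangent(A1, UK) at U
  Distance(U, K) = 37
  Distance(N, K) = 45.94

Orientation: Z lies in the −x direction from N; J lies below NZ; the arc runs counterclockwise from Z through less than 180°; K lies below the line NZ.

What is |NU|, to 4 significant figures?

37.93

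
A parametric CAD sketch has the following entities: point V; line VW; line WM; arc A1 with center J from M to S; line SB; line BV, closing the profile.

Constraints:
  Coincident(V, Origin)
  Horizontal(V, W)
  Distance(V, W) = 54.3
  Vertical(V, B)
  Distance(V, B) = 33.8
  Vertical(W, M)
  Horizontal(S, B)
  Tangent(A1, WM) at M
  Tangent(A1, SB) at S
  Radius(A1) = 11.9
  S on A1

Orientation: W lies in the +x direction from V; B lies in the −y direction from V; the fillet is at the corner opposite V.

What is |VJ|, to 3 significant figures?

47.7

VB is vertical with |VB| = 33.8 and B on the −y side, so B = (0.00, -33.8). The virtual corner opposite V is at (54.3, -33.8). Tangency of A1 to WM means the radius JM is perpendicular to WM and A1 meets SB tangentially, so JS is at right angles to SB, with radius 11.9, so the center J sits 11.9 in from both sides at J = (42.4, -21.9). Then |VJ| = |J − V| = 47.7.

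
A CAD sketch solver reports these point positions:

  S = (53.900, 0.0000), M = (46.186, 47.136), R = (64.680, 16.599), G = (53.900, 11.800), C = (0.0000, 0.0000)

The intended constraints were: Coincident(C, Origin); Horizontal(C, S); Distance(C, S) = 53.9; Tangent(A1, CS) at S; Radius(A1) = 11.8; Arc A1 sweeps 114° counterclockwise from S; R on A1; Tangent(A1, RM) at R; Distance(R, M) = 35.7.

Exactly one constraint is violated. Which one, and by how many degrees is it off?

Tangent(A1, RM) at R — off by 7.20°.

C = (0.00, 0.00) ✓; C.y = 0.00, S.y = 0.00 ✓; |CS| = 53.90 ✓; ∠(GS, SC) = 90.00° ✓; |GS| = 11.80 ✓; bearing(G→R) − bearing(G→S) = 114.0° ✓; |GR| = 11.80 ✓; ∠(GR, RM) = 82.80° ✗; |RM| = 35.70 ✓.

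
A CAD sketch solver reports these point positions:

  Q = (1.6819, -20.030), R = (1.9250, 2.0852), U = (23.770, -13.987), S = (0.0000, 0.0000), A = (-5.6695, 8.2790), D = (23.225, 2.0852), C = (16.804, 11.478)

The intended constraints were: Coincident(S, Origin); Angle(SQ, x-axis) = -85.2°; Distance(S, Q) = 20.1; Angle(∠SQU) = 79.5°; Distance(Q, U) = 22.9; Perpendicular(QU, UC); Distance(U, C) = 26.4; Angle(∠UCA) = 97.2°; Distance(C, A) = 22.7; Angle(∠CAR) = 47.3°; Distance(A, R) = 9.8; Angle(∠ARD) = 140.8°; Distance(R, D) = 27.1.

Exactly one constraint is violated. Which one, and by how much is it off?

Distance(R, D) = 27.1 — off by 5.80.

S = (0.00, 0.00) ✓; SQ at -85.20° ✓; |SQ| = 20.10 ✓; ∠SQU = 79.50° ✓; |QU| = 22.90 ✓; ∠(QU, UC) = 90.00° ✓; |UC| = 26.40 ✓; ∠UCA = 97.20° ✓; |CA| = 22.70 ✓; ∠CAR = 47.30° ✓; |AR| = 9.800 ✓; ∠ARD = 140.8° ✓; |RD| = 21.30 ✗.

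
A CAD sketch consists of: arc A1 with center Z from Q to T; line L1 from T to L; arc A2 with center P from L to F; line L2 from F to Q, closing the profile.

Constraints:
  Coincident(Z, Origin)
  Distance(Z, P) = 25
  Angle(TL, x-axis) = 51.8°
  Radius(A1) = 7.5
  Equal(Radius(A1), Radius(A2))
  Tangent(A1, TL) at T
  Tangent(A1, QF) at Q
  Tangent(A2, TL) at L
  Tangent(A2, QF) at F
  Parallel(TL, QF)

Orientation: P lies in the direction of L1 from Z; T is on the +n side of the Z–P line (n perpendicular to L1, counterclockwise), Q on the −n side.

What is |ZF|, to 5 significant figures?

26.101

The slot axis is L1's direction at 51.8°, so u = (cos 51.8°, sin 51.8°) = (0.61841, 0.78586) and n = (−sin 51.8°, cos 51.8°) = (-0.78586, 0.61841). Z is at the origin and P lies 25.0 along u from Z, so P = 25.0·u = (15.460, 19.646). Tangency of A1 to both parallel lines with radius 7.5 puts T and Q at Z ± 7.5·n: T = (-5.8939, 4.6381), Q = (5.8939, -4.6381). Equal radii place L and F the same way about P: L = P + 7.5·n = (9.5663, 24.284), F = P − 7.5·n = (21.354, 15.008). Then |ZF| = |F − Z| = 26.101.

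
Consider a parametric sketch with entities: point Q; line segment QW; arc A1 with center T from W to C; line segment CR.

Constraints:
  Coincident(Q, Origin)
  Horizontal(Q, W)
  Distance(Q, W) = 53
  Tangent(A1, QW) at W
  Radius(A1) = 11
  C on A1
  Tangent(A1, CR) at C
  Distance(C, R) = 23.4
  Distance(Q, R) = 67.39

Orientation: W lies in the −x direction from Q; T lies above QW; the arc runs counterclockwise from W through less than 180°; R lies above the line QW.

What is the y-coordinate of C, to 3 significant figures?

17.0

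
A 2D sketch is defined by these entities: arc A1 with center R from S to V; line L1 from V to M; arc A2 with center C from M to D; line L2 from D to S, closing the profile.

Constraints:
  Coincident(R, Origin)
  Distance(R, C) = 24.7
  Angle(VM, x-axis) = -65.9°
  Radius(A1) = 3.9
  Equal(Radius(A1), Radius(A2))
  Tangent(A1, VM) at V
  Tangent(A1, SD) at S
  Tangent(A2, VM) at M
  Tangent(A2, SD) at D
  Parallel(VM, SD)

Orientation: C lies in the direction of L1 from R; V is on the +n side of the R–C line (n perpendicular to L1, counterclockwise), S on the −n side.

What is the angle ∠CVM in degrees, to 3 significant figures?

8.97°

Tangency of A1 to both parallel lines with radius 3.9 puts V and S at R ± 3.9·n: V = (3.56, 1.59), S = (-3.56, -1.59). Equal radii place M and D the same way about C: M = C + 3.9·n = (13.6, -21.0), D = C − 3.9·n = (6.53, -24.1). Then cos ∠CVM = VC·VM / (|VC||VM|), giving 8.97°.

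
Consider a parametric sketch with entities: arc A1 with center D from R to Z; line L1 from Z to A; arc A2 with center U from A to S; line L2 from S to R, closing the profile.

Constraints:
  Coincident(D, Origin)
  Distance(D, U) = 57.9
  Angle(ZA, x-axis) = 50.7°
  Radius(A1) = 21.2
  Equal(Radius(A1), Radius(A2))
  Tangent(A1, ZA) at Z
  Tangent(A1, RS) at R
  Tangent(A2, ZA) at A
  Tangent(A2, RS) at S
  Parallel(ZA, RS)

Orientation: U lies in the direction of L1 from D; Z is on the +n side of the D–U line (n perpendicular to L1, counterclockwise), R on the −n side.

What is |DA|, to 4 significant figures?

61.66

Tangency of A1 to both parallel lines with radius 21.2 puts Z and R at D ± 21.2·n: Z = (-16.41, 13.43), R = (16.41, -13.43). Equal radii place A and S the same way about U: A = U + 21.2·n = (20.27, 58.23), S = U − 21.2·n = (53.08, 31.38). Then |DA| = |A − D| = 61.66.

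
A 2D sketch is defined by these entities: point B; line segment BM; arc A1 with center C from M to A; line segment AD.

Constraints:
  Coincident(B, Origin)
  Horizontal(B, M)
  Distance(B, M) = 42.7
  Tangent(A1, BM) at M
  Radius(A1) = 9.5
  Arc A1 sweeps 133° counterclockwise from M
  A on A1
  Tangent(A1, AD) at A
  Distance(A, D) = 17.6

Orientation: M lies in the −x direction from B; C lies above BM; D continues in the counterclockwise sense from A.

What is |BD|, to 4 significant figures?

55.79

B is at the origin; B and M share the same y with |BM| = 42.7 and M on the −x side, so M = (-42.70, 0.000). Tangency of A1 to BM means the radius CM is perpendicular to BM, so C = M + (0, 9.5) = (-42.70, 9.500). On A1, M sits at bearing -90° from C; a 133° counterclockwise sweep puts A at bearing 43°, so A = C + 9.5·(cos 43°, sin 43°) = (-35.75, 15.98). A1 meets AD tangentially, so CA is at right angles to AD, so AD runs along (−sin 43°, cos 43°); with |AD| = 17.6, D = (-47.76, 28.85). Then |BD| = |D − B| = 55.79.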